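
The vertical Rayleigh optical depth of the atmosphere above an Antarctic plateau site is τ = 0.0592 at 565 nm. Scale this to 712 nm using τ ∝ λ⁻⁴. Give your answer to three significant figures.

0.0235

τ(712 nm) = τ(565 nm) × (565/712)⁴ = 0.0592 × (0.7935)⁴ = 0.0592 × 0.3965 = 0.0235.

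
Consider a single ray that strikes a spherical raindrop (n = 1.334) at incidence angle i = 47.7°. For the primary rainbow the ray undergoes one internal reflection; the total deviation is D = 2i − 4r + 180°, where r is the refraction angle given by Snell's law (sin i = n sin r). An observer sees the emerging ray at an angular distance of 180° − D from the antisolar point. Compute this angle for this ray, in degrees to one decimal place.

sin r = sin 47.7° / 1.334 = 0.7396/1.334 = 0.5544; r = 33.67°.
D = 2·47.7° − 4·33.67° + 180° = 95.40° − 134.69° + 180° = 140.71°.
Angle from antisolar point = 180° − D = 39.29°.

39.3°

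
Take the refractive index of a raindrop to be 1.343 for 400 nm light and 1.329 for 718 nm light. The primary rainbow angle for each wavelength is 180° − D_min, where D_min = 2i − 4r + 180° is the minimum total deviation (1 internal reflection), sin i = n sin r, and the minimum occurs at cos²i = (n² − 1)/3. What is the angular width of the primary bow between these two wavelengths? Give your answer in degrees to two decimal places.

2.02°

At 400 nm (n = 1.343): cos²i = 0.26788 → i = 58.830°, r = 39.577°, D_min = 139.354°, rainbow angle = 40.646°.
At 718 nm (n = 1.329): cos²i = 0.25541 → i = 59.643°, r = 40.487°, D_min = 137.337°, rainbow angle = 42.663°.
Angular width = |40.646° − 42.663°| = 2.017°.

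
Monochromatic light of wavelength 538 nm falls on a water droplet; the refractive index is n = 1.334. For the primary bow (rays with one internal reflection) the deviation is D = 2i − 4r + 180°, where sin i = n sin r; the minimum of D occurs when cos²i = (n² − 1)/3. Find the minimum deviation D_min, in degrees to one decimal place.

cos²i = (1.77956 − 1)/3 = 0.25985; i = arccos(0.50976) = 59.352°.
sin r = sin 59.352°/1.334 = 0.64492; r = 40.159°.
D_min = 2·59.352° − 4·40.159° + 180° = 138.067°.

138.1°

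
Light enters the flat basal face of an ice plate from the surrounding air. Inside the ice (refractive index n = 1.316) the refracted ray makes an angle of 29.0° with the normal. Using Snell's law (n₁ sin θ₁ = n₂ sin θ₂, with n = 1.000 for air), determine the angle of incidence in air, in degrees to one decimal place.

39.6°

Snell: sin θ_i = n · sin θ_r = 1.316 × sin 29.0° = 1.316 × 0.4848 = 0.6380.
θ_i = arcsin(0.6380) = 39.64°.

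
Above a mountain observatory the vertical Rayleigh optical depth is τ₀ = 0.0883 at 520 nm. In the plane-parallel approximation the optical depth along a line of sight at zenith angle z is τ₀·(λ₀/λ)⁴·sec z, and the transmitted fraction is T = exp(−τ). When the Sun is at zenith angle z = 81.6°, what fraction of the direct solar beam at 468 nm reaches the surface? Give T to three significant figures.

sec 81.6° = 6.8454.
τ = 0.0883 × (520/468)⁴ × 6.8454 = 0.0883 × 1.5242 × 6.8454 = 0.9213.
T = exp(−0.9213) = 0.3980.

0.398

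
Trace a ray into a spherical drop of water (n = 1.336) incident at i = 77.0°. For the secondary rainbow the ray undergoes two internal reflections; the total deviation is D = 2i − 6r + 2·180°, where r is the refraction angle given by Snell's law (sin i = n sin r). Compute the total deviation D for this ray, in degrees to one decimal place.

233.0°

sin r = sin 77.0° / 1.336 = 0.9744/1.336 = 0.7293; r = 46.83°.
D = 2·77.0° − 6·46.83° + 2·180° = 154.00° − 280.98° + 360° = 233.02°.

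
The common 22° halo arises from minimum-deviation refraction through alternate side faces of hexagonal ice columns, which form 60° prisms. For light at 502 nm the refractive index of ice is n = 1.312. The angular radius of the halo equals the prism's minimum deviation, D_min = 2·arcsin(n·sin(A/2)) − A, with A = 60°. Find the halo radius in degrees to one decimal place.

22.0°

n·sin(A/2) = 1.312 × sin 30° = 1.312 × 0.5000 = 0.6560.
D_min = 2·arcsin(0.6560) − 60° = 2 × 40.996° − 60° = 21.991°.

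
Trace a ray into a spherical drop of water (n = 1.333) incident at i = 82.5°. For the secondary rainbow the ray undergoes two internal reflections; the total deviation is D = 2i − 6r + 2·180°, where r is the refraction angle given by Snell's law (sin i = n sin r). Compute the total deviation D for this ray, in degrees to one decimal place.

236.7°

sin r = sin 82.5° / 1.333 = 0.9914/1.333 = 0.7438; r = 48.05°.
D = 2·82.5° − 6·48.05° + 2·180° = 165.00° − 288.32° + 360° = 236.68°.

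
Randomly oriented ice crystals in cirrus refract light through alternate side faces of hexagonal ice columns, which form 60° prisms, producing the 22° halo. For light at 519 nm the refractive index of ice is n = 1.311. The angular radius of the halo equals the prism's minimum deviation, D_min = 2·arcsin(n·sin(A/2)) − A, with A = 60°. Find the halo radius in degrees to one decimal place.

21.9°

n·sin(A/2) = 1.311 × sin 30° = 1.311 × 0.5000 = 0.6555.
D_min = 2·arcsin(0.6555) − 60° = 2 × 40.958° − 60° = 21.915°.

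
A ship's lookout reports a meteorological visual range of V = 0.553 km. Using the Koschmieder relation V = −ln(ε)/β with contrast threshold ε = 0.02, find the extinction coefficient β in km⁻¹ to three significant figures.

β = −ln(0.02) / V = 3.912 / 0.553 = 7.0742 km⁻¹.

7.07 km⁻¹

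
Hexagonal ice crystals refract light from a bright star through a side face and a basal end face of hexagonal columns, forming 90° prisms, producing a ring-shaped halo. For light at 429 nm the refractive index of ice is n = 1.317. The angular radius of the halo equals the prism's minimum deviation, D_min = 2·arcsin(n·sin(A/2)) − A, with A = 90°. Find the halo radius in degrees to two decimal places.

n·sin(A/2) = 1.317 × sin 45° = 1.317 × 0.7071 = 0.9313.
D_min = 2·arcsin(0.9313) − 90° = 2 × 68.632° − 90° = 47.264°.

47.26°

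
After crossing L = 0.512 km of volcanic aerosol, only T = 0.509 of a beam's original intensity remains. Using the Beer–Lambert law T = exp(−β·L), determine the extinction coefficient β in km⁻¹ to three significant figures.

Beer–Lambert: T = exp(−βL) ⇒ β = −ln(T)/L = −ln(0.509)/0.512 = 0.6753/0.512 = 1.319 km⁻¹.

1.32 km⁻¹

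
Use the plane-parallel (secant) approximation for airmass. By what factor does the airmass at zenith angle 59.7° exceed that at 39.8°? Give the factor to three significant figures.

1.52

X(59.7°)/X(39.8°) = sec 59.7° / sec 39.8° = cos 39.8° / cos 59.7° = 0.7683/0.5045 = 1.5228.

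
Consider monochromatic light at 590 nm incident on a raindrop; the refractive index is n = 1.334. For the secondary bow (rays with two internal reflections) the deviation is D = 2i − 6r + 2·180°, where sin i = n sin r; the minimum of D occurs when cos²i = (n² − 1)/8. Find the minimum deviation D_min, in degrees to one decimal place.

cos²i = (1.77956 − 1)/8 = 0.09744; i = arccos(0.31216) = 71.810°.
sin r = sin 71.810°/1.334 = 0.71217; r = 45.411°.
D_min = 2·71.810° − 6·45.411° + 360° = 231.153°.

231.2°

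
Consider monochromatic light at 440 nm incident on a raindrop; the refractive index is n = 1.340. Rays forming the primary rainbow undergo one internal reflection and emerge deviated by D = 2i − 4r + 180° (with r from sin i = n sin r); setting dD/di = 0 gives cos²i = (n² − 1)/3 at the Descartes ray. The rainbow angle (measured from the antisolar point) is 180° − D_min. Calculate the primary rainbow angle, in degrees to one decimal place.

cos²i = (1.79560 − 1)/3 = 0.26520; i = arccos(0.51498) = 59.004°.
sin r = sin 59.004°/1.340 = 0.63971; r = 39.770°.
D_min = 2·59.004° − 4·39.770° + 180° = 138.929°.
Rainbow angle = 180° − D_min = 41.071°.

41.1°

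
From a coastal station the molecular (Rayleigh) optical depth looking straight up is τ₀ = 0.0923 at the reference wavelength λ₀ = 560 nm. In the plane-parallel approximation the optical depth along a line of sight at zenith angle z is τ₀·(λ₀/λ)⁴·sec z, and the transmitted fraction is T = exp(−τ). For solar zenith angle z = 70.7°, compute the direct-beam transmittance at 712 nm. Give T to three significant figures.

0.899

sec 70.7° = 3.0256.
τ = 0.0923 × (560/712)⁴ × 3.0256 = 0.0923 × 0.3827 × 3.0256 = 0.1069.
T = exp(−0.1069) = 0.8986.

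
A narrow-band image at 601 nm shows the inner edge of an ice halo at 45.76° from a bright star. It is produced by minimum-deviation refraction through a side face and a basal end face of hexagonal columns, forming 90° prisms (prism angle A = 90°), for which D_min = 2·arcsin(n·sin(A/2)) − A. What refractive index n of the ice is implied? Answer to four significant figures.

Rearranging: n = sin((D_min + A)/2) / sin(A/2).
(D_min + A)/2 = (45.76° + 90°)/2 = 67.880°.
n = sin 67.880° / sin 45° = 0.9264 / 0.7071 = 1.3101.

1.310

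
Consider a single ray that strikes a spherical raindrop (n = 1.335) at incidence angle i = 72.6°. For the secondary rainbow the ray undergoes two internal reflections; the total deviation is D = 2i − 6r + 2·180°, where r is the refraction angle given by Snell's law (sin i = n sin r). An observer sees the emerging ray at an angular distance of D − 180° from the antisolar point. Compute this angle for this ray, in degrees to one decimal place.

sin r = sin 72.6° / 1.335 = 0.9542/1.335 = 0.7148; r = 45.63°.
D = 2·72.6° − 6·45.63° + 2·180° = 145.20° − 273.75° + 360° = 231.45°.
Angle from antisolar point = D − 180° = 51.45°.

51.4°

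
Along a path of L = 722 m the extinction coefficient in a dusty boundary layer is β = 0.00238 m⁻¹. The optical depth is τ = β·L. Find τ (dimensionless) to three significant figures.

τ = β·L = 0.00238 × 722 = 1.7184.

1.72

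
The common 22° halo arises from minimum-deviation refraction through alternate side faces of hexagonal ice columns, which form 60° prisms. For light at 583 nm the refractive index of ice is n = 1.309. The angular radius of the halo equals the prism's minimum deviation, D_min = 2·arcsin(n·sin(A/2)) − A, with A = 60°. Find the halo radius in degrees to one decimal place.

21.8°

n·sin(A/2) = 1.309 × sin 30° = 1.309 × 0.5000 = 0.6545.
D_min = 2·arcsin(0.6545) − 60° = 2 × 40.882° − 60° = 21.763°.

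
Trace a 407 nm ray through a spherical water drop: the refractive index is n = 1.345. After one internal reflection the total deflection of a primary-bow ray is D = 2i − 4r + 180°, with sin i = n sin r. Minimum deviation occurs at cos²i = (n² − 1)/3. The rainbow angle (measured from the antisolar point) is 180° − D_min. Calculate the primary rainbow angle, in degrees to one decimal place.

cos²i = (1.80902 − 1)/3 = 0.26967; i = arccos(0.51930) = 58.715°.
sin r = sin 58.715°/1.345 = 0.63538; r = 39.448°.
D_min = 2·58.715° − 4·39.448° + 180° = 139.635°.
Rainbow angle = 180° − D_min = 40.365°.

40.4°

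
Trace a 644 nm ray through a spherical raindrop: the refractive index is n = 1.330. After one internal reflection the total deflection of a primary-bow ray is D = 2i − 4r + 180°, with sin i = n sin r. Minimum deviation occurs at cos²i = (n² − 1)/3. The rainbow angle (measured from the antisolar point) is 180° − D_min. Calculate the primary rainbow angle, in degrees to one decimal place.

cos²i = (1.76890 − 1)/3 = 0.25630; i = arccos(0.50626) = 59.585°.
sin r = sin 59.585°/1.330 = 0.64841; r = 40.422°.
D_min = 2·59.585° − 4·40.422° + 180° = 137.484°.
Rainbow angle = 180° − D_min = 42.516°.

42.5°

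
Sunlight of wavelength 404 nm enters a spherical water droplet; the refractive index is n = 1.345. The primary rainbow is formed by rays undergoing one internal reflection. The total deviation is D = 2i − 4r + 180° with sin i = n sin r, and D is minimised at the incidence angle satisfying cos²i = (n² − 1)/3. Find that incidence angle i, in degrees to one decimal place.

cos²i = (1.345² − 1)/3 = (1.80902 − 1)/3 = 0.26967.
cos i = 0.51930, so i = 58.715°.

58.7°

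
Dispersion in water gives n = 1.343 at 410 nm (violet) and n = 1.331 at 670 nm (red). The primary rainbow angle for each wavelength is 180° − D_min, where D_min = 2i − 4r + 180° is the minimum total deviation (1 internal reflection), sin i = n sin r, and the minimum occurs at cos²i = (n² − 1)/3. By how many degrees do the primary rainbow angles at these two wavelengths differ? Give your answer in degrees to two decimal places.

1.72°

At 410 nm (n = 1.343): cos²i = 0.26788 → i = 58.830°, r = 39.577°, D_min = 139.354°, rainbow angle = 40.646°.
At 670 nm (n = 1.331): cos²i = 0.25719 → i = 59.527°, r = 40.356°, D_min = 137.630°, rainbow angle = 42.370°.
Angular width = |40.646° − 42.370°| = 1.724°.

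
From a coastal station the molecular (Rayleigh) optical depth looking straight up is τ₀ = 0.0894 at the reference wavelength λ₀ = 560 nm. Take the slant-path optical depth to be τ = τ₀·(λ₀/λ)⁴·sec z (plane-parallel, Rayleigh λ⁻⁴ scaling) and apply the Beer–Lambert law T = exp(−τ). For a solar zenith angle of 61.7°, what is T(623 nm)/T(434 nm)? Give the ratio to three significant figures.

1.49

Airmass: sec 61.7° = 2.1093.
τ(623 nm) = 0.0894 × (560/623)⁴ × 2.1093 = 0.0894 × 0.6528 × 2.1093 = 0.1231.
τ(434 nm) = 0.0894 × (560/434)⁴ × 2.1093 = 0.0894 × 2.7720 × 2.1093 = 0.5227.
T(623)/T(434) = exp(τ_B − τ_A) = exp(0.3996) = 1.4913.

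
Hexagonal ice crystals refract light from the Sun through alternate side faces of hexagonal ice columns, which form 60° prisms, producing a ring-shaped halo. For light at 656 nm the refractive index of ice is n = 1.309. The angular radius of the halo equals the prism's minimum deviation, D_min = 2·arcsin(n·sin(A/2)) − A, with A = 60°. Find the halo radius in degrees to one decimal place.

21.8°

n·sin(A/2) = 1.309 × sin 30° = 1.309 × 0.5000 = 0.6545.
D_min = 2·arcsin(0.6545) − 60° = 2 × 40.882° − 60° = 21.763°.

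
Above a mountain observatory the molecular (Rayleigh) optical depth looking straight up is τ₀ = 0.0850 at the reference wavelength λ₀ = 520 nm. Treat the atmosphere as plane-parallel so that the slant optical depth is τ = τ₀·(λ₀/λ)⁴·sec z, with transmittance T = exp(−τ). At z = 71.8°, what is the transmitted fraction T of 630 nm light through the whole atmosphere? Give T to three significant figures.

sec 71.8° = 3.2017.
τ = 0.0850 × (520/630)⁴ × 3.2017 = 0.0850 × 0.4641 × 3.2017 = 0.1263.
T = exp(−0.1263) = 0.8813.

0.881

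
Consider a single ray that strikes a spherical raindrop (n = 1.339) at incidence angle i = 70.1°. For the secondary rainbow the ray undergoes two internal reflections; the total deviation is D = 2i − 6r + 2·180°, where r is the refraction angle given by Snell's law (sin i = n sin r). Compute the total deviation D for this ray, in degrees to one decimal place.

232.6°

sin r = sin 70.1° / 1.339 = 0.9403/1.339 = 0.7022; r = 44.61°.
D = 2·70.1° − 6·44.61° + 2·180° = 140.20° − 267.64° + 360° = 232.56°.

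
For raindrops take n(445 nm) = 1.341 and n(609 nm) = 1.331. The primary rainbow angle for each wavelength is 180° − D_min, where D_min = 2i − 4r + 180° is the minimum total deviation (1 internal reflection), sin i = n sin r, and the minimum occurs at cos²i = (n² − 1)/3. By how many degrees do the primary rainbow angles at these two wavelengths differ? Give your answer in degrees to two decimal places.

At 445 nm (n = 1.341): cos²i = 0.26609 → i = 58.946°, r = 39.705°, D_min = 139.071°, rainbow angle = 40.929°.
At 609 nm (n = 1.331): cos²i = 0.25719 → i = 59.527°, r = 40.356°, D_min = 137.630°, rainbow angle = 42.370°.
Angular width = |40.929° − 42.370°| = 1.441°.

1.44°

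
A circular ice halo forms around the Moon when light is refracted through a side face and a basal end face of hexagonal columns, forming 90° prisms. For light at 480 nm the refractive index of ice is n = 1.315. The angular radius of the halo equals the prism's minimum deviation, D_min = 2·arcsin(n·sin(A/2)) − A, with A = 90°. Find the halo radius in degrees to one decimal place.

46.8°

n·sin(A/2) = 1.315 × sin 45° = 1.315 × 0.7071 = 0.9298.
D_min = 2·arcsin(0.9298) − 90° = 2 × 68.411° − 90° = 46.821°.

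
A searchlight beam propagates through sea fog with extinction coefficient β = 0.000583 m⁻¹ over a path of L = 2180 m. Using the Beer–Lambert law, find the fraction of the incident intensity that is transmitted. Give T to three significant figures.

0.281

τ = β·L = 0.000583 × 2180 = 1.2709.
T = exp(−1.2709) = 0.2806.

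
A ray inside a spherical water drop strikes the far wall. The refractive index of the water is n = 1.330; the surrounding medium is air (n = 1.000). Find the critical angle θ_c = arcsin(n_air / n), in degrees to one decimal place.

sin θ_c = n_air / n = 1.000 / 1.330 = 0.7519.
θ_c = arcsin(0.7519) = 48.75°.

48.8°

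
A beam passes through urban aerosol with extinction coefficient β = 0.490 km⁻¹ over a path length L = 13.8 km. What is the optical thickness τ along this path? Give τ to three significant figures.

τ = β·L = 0.490 × 13.8 = 6.7620.

6.76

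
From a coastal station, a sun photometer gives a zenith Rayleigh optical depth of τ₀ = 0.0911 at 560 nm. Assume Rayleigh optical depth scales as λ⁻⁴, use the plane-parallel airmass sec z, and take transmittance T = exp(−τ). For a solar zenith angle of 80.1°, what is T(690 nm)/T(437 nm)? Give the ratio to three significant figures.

Airmass: sec 80.1° = 5.8164.
τ(690 nm) = 0.0911 × (560/690)⁴ × 5.8164 = 0.0911 × 0.4339 × 5.8164 = 0.2299.
τ(437 nm) = 0.0911 × (560/437)⁴ × 5.8164 = 0.0911 × 2.6967 × 5.8164 = 1.4289.
T(690)/T(437) = exp(τ_B − τ_A) = exp(1.1990) = 3.3168.

3.32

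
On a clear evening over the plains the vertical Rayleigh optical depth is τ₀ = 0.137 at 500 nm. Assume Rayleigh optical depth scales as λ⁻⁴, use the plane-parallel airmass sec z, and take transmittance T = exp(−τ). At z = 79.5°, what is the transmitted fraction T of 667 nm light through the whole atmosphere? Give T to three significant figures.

sec 79.5° = 5.4874.
τ = 0.137 × (500/667)⁴ × 5.4874 = 0.137 × 0.3158 × 5.4874 = 0.2374.
T = exp(−0.2374) = 0.7887.

0.789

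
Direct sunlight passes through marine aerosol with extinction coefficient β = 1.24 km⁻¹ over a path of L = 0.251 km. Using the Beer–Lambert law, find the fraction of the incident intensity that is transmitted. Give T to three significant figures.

τ = β·L = 1.24 × 0.251 = 0.3112.
T = exp(−0.3112) = 0.7325.

0.733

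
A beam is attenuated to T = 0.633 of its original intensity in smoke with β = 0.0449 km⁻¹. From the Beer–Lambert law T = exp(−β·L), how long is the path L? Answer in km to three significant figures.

10.2 km

Beer–Lambert: T = exp(−βL) ⇒ L = −ln(T)/β = −ln(0.633)/0.0449 = 0.4573/0.0449 = 10.18 km.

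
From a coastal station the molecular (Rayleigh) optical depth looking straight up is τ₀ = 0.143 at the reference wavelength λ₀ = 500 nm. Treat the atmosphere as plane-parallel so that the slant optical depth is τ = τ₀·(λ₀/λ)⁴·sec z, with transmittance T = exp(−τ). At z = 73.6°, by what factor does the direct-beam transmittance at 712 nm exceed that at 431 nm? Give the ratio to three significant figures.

Airmass: sec 73.6° = 3.5418.
τ(712 nm) = 0.143 × (500/712)⁴ × 3.5418 = 0.143 × 0.2432 × 3.5418 = 0.1232.
τ(431 nm) = 0.143 × (500/431)⁴ × 3.5418 = 0.143 × 1.8112 × 3.5418 = 0.9173.
T(712)/T(431) = exp(τ_B − τ_A) = exp(0.7942) = 2.2126.

2.21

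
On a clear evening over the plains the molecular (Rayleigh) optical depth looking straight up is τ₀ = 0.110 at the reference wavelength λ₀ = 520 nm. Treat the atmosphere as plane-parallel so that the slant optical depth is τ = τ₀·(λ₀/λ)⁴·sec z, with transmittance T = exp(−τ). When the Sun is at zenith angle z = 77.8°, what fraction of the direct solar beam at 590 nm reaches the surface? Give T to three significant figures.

0.730

sec 77.8° = 4.7321.
τ = 0.110 × (520/590)⁴ × 4.7321 = 0.110 × 0.6034 × 4.7321 = 0.3141.
T = exp(−0.3141) = 0.7305.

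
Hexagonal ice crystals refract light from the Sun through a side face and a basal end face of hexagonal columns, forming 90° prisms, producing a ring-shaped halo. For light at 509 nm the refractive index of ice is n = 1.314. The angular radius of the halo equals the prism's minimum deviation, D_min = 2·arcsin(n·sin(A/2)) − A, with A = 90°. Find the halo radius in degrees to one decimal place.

46.6°

n·sin(A/2) = 1.314 × sin 45° = 1.314 × 0.7071 = 0.9291.
D_min = 2·arcsin(0.9291) − 90° = 2 × 68.301° − 90° = 46.602°.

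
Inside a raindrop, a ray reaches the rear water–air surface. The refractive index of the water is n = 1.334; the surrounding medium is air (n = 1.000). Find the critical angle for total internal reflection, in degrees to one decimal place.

48.6°

sin θ_c = n_air / n = 1.000 / 1.334 = 0.7496.
θ_c = arcsin(0.7496) = 48.56°.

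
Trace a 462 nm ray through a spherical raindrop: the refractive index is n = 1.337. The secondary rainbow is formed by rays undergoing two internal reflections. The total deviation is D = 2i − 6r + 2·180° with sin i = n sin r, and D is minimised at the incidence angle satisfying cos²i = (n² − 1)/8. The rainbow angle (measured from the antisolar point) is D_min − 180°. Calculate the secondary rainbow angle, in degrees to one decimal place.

cos²i = (1.78757 − 1)/8 = 0.09845; i = arccos(0.31376) = 71.714°.
sin r = sin 71.714°/1.337 = 0.71017; r = 45.249°.
D_min = 2·71.714° − 6·45.249° + 360° = 231.934°.
Rainbow angle = D_min − 180° = 51.934°.

51.9°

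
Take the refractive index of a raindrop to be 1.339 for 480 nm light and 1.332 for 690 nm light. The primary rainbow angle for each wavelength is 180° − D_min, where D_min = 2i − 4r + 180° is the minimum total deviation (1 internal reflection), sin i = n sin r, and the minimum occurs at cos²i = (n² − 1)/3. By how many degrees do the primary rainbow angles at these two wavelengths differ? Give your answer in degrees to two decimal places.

At 480 nm (n = 1.339): cos²i = 0.26431 → i = 59.062°, r = 39.834°, D_min = 138.786°, rainbow angle = 41.214°.
At 690 nm (n = 1.332): cos²i = 0.25807 → i = 59.469°, r = 40.290°, D_min = 137.776°, rainbow angle = 42.224°.
Angular width = |41.214° − 42.224°| = 1.010°.

1.01°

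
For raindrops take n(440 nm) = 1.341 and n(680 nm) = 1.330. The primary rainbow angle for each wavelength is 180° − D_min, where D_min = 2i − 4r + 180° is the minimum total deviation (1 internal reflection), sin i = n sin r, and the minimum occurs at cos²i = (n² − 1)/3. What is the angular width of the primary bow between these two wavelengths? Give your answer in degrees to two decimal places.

At 440 nm (n = 1.341): cos²i = 0.26609 → i = 58.946°, r = 39.705°, D_min = 139.071°, rainbow angle = 40.929°.
At 680 nm (n = 1.330): cos²i = 0.25630 → i = 59.585°, r = 40.422°, D_min = 137.484°, rainbow angle = 42.516°.
Angular width = |40.929° − 42.516°| = 1.588°.

1.59°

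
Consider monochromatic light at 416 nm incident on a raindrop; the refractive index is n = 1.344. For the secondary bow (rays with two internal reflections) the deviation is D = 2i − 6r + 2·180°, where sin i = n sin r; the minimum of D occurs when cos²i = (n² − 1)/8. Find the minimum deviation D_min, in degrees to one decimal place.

cos²i = (1.80634 − 1)/8 = 0.10079; i = arccos(0.31748) = 71.490°.
sin r = sin 71.490°/1.344 = 0.70555; r = 44.874°.
D_min = 2·71.490° − 6·44.874° + 360° = 233.733°.

233.7°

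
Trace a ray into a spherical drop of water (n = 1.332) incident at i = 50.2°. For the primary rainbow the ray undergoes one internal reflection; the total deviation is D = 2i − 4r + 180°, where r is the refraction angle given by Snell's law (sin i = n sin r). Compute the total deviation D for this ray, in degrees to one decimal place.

sin r = sin 50.2° / 1.332 = 0.7683/1.332 = 0.5768; r = 35.23°.
D = 2·50.2° − 4·35.23° + 180° = 100.40° − 140.90° + 180° = 139.50°.

139.5°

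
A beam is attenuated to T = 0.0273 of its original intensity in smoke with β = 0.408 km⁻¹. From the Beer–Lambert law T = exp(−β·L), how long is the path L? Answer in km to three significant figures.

Beer–Lambert: T = exp(−βL) ⇒ L = −ln(T)/β = −ln(0.0273)/0.408 = 3.6009/0.408 = 8.826 km.

8.83 km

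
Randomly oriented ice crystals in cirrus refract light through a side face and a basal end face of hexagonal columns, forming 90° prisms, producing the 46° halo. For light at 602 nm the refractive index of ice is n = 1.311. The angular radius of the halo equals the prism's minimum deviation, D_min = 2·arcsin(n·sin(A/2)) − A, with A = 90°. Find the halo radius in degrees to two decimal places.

45.95°

n·sin(A/2) = 1.311 × sin 45° = 1.311 × 0.7071 = 0.9270.
D_min = 2·arcsin(0.9270) − 90° = 2 × 67.974° − 90° = 45.949°.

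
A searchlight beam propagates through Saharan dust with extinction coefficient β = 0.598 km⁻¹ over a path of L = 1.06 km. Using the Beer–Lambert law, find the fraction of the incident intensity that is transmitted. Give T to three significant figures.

0.531

τ = β·L = 0.598 × 1.06 = 0.6339.
T = exp(−0.6339) = 0.5305.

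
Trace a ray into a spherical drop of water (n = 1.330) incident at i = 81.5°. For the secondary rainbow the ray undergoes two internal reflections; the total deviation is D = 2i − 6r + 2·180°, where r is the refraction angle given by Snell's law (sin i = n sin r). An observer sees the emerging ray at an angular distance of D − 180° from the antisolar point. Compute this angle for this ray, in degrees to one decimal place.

sin r = sin 81.5° / 1.330 = 0.9890/1.330 = 0.7436; r = 48.04°.
D = 2·81.5° − 6·48.04° + 2·180° = 163.00° − 288.24° + 360° = 234.76°.
Angle from antisolar point = D − 180° = 54.76°.

54.8°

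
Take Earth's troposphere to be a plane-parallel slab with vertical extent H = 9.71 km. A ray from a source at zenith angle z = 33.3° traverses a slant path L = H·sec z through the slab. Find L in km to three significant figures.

sec z = 1/cos 33.3° = 1.1964.
L = 9.71 × 1.1964 = 11.618 km.

11.6 km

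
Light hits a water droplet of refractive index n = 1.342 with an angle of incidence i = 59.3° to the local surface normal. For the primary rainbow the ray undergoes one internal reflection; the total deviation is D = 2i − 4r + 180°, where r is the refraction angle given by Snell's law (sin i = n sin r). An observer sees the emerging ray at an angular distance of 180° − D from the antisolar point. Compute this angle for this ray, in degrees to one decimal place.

sin r = sin 59.3° / 1.342 = 0.8599/1.342 = 0.6407; r = 39.85°.
D = 2·59.3° − 4·39.85° + 180° = 118.60° − 159.38° + 180° = 139.22°.
Angle from antisolar point = 180° − D = 40.78°.

40.8°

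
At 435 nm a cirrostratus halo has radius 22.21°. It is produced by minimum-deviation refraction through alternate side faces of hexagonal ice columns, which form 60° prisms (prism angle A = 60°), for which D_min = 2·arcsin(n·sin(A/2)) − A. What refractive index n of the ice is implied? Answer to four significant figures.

1.315

Rearranging: n = sin((D_min + A)/2) / sin(A/2).
(D_min + A)/2 = (22.21° + 60°)/2 = 41.105°.
n = sin 41.105° / sin 30° = 0.6574 / 0.5000 = 1.3149.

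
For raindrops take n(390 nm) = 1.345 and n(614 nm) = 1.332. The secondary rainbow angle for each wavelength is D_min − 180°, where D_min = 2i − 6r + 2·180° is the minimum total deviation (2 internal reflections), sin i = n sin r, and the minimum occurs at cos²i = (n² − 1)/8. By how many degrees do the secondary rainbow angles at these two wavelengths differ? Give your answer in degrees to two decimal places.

3.36°

At 390 nm (n = 1.345): cos²i = 0.10113 → i = 71.458°, r = 44.821°, D_min = 233.987°, rainbow angle = 53.987°.
At 614 nm (n = 1.332): cos²i = 0.09678 → i = 71.875°, r = 45.520°, D_min = 230.628°, rainbow angle = 50.628°.
Angular width = |53.987° − 50.628°| = 3.359°.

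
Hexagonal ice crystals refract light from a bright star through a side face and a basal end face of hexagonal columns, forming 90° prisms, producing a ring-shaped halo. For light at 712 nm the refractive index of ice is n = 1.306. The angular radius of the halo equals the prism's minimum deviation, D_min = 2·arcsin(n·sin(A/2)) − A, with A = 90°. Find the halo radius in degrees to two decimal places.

44.88°

n·sin(A/2) = 1.306 × sin 45° = 1.306 × 0.7071 = 0.9235.
D_min = 2·arcsin(0.9235) − 90° = 2 × 67.440° − 90° = 44.881°.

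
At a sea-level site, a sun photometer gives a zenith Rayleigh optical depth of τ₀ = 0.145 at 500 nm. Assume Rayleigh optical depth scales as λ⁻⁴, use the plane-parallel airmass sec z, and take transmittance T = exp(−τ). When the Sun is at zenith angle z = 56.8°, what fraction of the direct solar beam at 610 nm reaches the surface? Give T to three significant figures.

0.887

sec 56.8° = 1.8263.
τ = 0.145 × (500/610)⁴ × 1.8263 = 0.145 × 0.4514 × 1.8263 = 0.1195.
T = exp(−0.1195) = 0.8873.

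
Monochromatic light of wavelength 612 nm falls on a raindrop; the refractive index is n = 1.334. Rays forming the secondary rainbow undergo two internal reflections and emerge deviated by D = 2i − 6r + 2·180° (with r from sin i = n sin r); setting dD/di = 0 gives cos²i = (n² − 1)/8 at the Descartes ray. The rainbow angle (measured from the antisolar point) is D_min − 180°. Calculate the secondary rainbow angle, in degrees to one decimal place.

cos²i = (1.77956 − 1)/8 = 0.09744; i = arccos(0.31216) = 71.810°.
sin r = sin 71.810°/1.334 = 0.71217; r = 45.411°.
D_min = 2·71.810° − 6·45.411° + 360° = 231.153°.
Rainbow angle = D_min − 180° = 51.153°.

51.2°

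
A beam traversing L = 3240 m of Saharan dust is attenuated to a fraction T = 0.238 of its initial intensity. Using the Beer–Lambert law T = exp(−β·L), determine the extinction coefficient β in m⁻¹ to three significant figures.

Beer–Lambert: T = exp(−βL) ⇒ β = −ln(T)/L = −ln(0.238)/3240 = 1.4355/3240 = 0.0004431 m⁻¹.

0.000443 m⁻¹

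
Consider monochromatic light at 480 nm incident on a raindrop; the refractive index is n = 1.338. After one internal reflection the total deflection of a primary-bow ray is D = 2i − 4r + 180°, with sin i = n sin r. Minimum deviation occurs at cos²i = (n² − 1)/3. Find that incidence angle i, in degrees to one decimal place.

59.1°

cos²i = (1.338² − 1)/3 = (1.79024 − 1)/3 = 0.26341.
cos i = 0.51324, so i = 59.120°.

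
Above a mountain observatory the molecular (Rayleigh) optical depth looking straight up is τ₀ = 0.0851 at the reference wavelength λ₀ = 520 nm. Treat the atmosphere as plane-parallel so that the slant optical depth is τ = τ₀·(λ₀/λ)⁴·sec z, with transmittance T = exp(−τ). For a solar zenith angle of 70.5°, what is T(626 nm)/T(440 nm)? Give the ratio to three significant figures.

1.46

Airmass: sec 70.5° = 2.9957.
τ(626 nm) = 0.0851 × (520/626)⁴ × 2.9957 = 0.0851 × 0.4761 × 2.9957 = 0.1214.
τ(440 nm) = 0.0851 × (520/440)⁴ × 2.9957 = 0.0851 × 1.9508 × 2.9957 = 0.4973.
T(626)/T(440) = exp(τ_B − τ_A) = exp(0.3759) = 1.4564.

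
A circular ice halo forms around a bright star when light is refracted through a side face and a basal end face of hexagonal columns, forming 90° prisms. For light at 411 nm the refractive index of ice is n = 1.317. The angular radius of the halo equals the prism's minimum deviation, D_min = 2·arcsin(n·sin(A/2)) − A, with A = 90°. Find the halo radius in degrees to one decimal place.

47.3°

n·sin(A/2) = 1.317 × sin 45° = 1.317 × 0.7071 = 0.9313.
D_min = 2·arcsin(0.9313) − 90° = 2 × 68.632° − 90° = 47.264°.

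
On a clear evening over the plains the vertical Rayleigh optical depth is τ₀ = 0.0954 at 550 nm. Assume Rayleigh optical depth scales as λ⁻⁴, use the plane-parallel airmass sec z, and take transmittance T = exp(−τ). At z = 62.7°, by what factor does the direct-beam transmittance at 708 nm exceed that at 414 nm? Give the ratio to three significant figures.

Airmass: sec 62.7° = 2.1803.
τ(708 nm) = 0.0954 × (550/708)⁴ × 2.1803 = 0.0954 × 0.3642 × 2.1803 = 0.0758.
τ(414 nm) = 0.0954 × (550/414)⁴ × 2.1803 = 0.0954 × 3.1149 × 2.1803 = 0.6479.
T(708)/T(414) = exp(τ_B − τ_A) = exp(0.5722) = 1.7721.

1.77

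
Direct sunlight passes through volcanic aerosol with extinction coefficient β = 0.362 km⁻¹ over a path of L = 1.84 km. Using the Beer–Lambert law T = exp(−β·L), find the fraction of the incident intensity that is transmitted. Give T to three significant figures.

τ = β·L = 0.362 × 1.84 = 0.6661.
T = exp(−0.6661) = 0.5137.

0.514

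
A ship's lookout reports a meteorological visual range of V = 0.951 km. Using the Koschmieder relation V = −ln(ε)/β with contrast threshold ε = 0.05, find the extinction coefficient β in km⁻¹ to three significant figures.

3.15 km⁻¹

β = −ln(0.05) / V = 2.996 / 0.951 = 3.1501 km⁻¹.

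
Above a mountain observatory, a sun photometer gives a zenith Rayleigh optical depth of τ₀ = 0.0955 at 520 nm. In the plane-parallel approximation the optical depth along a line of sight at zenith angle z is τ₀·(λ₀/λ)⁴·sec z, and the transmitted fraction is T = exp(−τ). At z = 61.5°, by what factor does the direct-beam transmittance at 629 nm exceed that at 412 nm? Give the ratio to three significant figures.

Airmass: sec 61.5° = 2.0957.
τ(629 nm) = 0.0955 × (520/629)⁴ × 2.0957 = 0.0955 × 0.4671 × 2.0957 = 0.0935.
τ(412 nm) = 0.0955 × (520/412)⁴ × 2.0957 = 0.0955 × 2.5376 × 2.0957 = 0.5079.
T(629)/T(412) = exp(τ_B − τ_A) = exp(0.4144) = 1.5135.

1.51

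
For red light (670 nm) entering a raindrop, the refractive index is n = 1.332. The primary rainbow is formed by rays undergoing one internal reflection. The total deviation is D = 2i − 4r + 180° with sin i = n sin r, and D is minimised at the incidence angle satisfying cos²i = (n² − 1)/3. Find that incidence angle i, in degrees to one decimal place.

cos²i = (1.332² − 1)/3 = (1.77422 − 1)/3 = 0.25807.
cos i = 0.50801, so i = 59.469°.

59.5°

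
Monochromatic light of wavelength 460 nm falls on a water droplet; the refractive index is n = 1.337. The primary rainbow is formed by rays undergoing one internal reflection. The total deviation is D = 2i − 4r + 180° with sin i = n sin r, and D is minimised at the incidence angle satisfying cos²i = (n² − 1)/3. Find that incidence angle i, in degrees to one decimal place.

59.2°

cos²i = (1.337² − 1)/3 = (1.78757 − 1)/3 = 0.26252.
cos i = 0.51237, so i = 59.178°.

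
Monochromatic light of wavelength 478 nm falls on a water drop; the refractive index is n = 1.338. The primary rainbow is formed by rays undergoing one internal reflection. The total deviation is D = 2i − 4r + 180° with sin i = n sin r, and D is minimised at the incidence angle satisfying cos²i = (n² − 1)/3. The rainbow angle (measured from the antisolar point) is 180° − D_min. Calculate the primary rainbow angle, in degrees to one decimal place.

cos²i = (1.79024 − 1)/3 = 0.26341; i = arccos(0.51324) = 59.120°.
sin r = sin 59.120°/1.338 = 0.64144; r = 39.899°.
D_min = 2·59.120° − 4·39.899° + 180° = 138.643°.
Rainbow angle = 180° − D_min = 41.357°.

41.4°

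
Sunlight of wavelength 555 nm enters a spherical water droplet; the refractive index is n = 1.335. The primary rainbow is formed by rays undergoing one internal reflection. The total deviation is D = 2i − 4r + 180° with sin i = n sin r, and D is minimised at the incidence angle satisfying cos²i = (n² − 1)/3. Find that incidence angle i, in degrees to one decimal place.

cos²i = (1.335² − 1)/3 = (1.78222 − 1)/3 = 0.26074.
cos i = 0.51063, so i = 59.294°.

59.3°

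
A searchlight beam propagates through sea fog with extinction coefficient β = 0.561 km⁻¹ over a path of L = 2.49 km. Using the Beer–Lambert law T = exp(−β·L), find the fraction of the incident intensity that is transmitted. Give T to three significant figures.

0.247

τ = β·L = 0.561 × 2.49 = 1.3969.
T = exp(−1.3969) = 0.2474.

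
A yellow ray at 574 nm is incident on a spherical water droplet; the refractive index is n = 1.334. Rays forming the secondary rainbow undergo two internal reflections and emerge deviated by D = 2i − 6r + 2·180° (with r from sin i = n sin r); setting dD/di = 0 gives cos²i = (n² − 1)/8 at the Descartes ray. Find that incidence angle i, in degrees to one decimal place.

71.8°

cos²i = (1.334² − 1)/8 = (1.77956 − 1)/8 = 0.09744.
cos i = 0.31216, so i = 71.810°.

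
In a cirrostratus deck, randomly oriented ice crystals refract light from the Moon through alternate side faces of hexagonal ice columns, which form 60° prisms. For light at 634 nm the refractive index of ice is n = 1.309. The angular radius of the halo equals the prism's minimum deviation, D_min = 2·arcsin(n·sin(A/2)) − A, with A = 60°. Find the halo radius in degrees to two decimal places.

n·sin(A/2) = 1.309 × sin 30° = 1.309 × 0.5000 = 0.6545.
D_min = 2·arcsin(0.6545) − 60° = 2 × 40.882° − 60° = 21.763°.

21.76°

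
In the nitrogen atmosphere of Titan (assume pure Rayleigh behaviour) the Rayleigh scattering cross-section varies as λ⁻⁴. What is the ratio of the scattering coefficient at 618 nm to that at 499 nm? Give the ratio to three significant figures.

0.425

Rayleigh scattering ∝ λ⁻⁴, so the ratio of coefficients is the inverse fourth power of the wavelength ratio.
σ(618)/σ(499) = (499/618)⁴ = (0.8074)⁴ = 0.4251.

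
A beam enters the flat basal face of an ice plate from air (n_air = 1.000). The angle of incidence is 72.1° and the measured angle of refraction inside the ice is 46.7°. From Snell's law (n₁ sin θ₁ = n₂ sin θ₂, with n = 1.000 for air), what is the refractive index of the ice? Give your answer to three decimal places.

n = sin θ_i / sin θ_r = sin 72.1° / sin 46.7° = 0.9516 / 0.7278 = 1.3075.

1.308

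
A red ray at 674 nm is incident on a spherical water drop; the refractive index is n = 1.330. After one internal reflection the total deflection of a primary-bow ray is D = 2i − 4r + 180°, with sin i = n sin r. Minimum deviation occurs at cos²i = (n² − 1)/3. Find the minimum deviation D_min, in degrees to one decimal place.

cos²i = (1.76890 − 1)/3 = 0.25630; i = arccos(0.50626) = 59.585°.
sin r = sin 59.585°/1.330 = 0.64841; r = 40.422°.
D_min = 2·59.585° − 4·40.422° + 180° = 137.484°.

137.5°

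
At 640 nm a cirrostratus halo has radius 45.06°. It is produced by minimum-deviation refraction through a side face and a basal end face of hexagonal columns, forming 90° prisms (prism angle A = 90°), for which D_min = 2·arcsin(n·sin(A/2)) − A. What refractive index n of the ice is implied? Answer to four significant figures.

Rearranging: n = sin((D_min + A)/2) / sin(A/2).
(D_min + A)/2 = (45.06° + 90°)/2 = 67.530°.
n = sin 67.530° / sin 45° = 0.9241 / 0.7071 = 1.3068.

1.307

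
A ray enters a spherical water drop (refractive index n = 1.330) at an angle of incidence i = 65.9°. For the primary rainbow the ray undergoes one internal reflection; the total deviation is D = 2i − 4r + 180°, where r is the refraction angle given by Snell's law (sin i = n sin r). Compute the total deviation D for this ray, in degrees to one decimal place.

sin r = sin 65.9° / 1.330 = 0.9128/1.330 = 0.6863; r = 43.34°.
D = 2·65.9° − 4·43.34° + 180° = 131.80° − 173.36° + 180° = 138.44°.

138.4°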